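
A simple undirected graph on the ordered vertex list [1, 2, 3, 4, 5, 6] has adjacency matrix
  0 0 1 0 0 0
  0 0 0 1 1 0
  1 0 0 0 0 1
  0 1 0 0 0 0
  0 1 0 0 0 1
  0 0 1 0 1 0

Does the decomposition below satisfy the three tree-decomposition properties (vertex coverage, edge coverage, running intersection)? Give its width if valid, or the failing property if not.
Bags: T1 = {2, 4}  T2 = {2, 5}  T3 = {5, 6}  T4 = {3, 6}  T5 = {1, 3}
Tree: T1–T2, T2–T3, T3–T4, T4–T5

Vertex coverage: the bags together contain {1, 2, 3, 4, 5, 6}, the full vertex set. Edge coverage: each edge of G has both endpoints in at least one bag. Running intersection: for every vertex, the bags containing it form a connected subtree. All three properties hold, so this is a valid tree decomposition of width max|bag| − 1 = 1, and hence tw(G) ≤ 1.

Yes; width 1.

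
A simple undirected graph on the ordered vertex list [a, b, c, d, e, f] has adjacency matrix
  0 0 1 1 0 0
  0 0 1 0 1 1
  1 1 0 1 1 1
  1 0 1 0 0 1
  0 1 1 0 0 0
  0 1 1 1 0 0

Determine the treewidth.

2

A width-2 tree decomposition is:
Bags: B1 = {a, c, d}  B2 = {c, d, f}  B3 = {b, c, f}  B4 = {b, c, e}
Tree: B1–B2, B2–B3, B3–B4
The largest bag has 3 vertices, giving width 2; this decomposition certifies tw(G) ≤ 2. For the lower bound, the 3 vertices {c, d, f} are pairwise adjacent, and any tree decomposition puts a clique entirely inside one bag — forcing width ≥ 2. Hence tw(G) = 2 exactly.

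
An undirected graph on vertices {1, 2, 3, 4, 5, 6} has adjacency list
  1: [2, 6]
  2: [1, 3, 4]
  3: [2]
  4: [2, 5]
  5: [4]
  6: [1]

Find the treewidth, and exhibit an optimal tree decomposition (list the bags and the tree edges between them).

Treewidth 1.
Bags: B1 = {2, 4}  B2 = {1, 2}  B3 = {1, 6}  B4 = {2, 3}  B5 = {4, 5}
Tree: B1–B2, B2–B3, B1–B4, B1–B5

The largest bag has 2 vertices, giving width 1; this decomposition certifies tw(G) ≤ 1. G has an edge, so its treewidth is at least 1. Combining the bounds, tw(G) = 1.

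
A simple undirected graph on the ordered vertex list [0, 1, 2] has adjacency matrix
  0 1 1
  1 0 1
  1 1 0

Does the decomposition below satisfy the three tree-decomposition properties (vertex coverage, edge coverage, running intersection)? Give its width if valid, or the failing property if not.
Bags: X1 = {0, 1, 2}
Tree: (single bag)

Yes; width 2.

Checking the three conditions: (i) the bags cover all of {0, 1, 2}; (ii) for each edge, some bag contains both endpoints; (iii) the bags containing any fixed vertex form a subtree. All hold, so the decomposition is valid with width 3 − 1 = 2.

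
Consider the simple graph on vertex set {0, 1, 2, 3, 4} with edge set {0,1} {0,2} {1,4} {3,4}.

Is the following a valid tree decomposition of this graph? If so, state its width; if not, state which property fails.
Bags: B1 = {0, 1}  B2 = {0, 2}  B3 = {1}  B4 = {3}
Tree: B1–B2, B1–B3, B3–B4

No — vertex 4 appears in no bag.

A tree decomposition must satisfy three properties: every vertex lies in some bag; for every edge, both endpoints lie together in some bag; and for every vertex, the bags containing it form a connected subtree. Here vertex 4 appears in no bag, so the decomposition is invalid.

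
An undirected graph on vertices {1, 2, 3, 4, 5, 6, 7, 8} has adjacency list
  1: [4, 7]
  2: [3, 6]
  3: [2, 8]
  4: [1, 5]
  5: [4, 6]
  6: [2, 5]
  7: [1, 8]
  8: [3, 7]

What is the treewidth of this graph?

A width-2 tree decomposition is:
Bags: B1 = {2, 3, 8}  B2 = {2, 7, 8}  B3 = {1, 2, 7}  B4 = {1, 2, 4}  B5 = {2, 4, 5}  B6 = {2, 5, 6}
Tree: B1–B2, B2–B3, B3–B4, B4–B5, B5–B6
The largest bag has 3 vertices, giving width 2; this decomposition certifies tw(G) ≤ 2. For the lower bound, G contains the cycle 2–3–8–7–1–4–5–6–2, so G is not a forest; only forests have treewidth ≤ 1, hence tw(G) ≥ 2. Hence tw(G) = 2 exactly.

2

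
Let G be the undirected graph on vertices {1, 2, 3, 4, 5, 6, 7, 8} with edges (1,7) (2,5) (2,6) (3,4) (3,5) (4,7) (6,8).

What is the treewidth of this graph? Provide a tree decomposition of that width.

Every bag has size at most 2, so the width is 2 − 1 = 1 and tw(G) ≤ 1. G has an edge, so its treewidth is at least 1. Therefore the treewidth is 1.

Treewidth 1.
Bags: B1 = {6, 8}  B2 = {2, 6}  B3 = {2, 5}  B4 = {3, 5}  B5 = {3, 4}  B6 = {4, 7}  B7 = {1, 7}
Tree: B1–B2, B2–B3, B3–B4, B4–B5, B5–B6, B6–B7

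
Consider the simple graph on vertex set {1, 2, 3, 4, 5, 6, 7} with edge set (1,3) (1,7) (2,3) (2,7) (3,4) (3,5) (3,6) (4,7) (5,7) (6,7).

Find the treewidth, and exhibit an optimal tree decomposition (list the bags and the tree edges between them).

Treewidth 2.
One optimal decomposition is:
Bags: B1 = {3, 6, 7}  B2 = {2, 3, 7}  B3 = {3, 5, 7}  B4 = {3, 4, 7}  B5 = {1, 3, 7}
Tree: B1–B2, B2–B3, B3–B4, B4–B5

The largest bag has 3 vertices, giving width 2; this decomposition certifies tw(G) ≤ 2. For the lower bound, G contains the cycle 3–6–7–2–3, so G is not a forest; only forests have treewidth ≤ 1, hence tw(G) ≥ 2. The upper and lower bounds meet at 2, so that is the treewidth.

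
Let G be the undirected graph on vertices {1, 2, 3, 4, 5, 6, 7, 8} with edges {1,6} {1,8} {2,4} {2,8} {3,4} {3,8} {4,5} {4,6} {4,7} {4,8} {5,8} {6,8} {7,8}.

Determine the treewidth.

A width-2 tree decomposition is:
Bags: B1 = {2, 4, 8}  B2 = {4, 7, 8}  B3 = {4, 6, 8}  B4 = {3, 4, 8}  B5 = {4, 5, 8}  B6 = {1, 6, 8}
Tree: B1–B2, B1–B3, B1–B4, B4–B5, B3–B6
Every bag has size at most 3, so the width is 3 − 1 = 2 and tw(G) ≤ 2. Conversely, {1, 6, 8} is a clique of size 3, and the vertices of any clique must share a bag in every tree decomposition; so some bag has ≥ 3 vertices and tw(G) ≥ 2. The upper and lower bounds meet at 2, so that is the treewidth.

2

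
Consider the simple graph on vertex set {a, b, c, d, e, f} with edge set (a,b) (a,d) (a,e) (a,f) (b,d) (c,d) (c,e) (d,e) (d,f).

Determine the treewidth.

2

A width-2 tree decomposition is:
Bags: B1 = {a, d, f}  B2 = {a, b, d}  B3 = {a, d, e}  B4 = {c, d, e}
Tree: B1–B2, B1–B3, B3–B4
Every bag has size at most 3, so the width is 3 − 1 = 2 and tw(G) ≤ 2. For the lower bound, the 3 vertices {c, d, e} are pairwise adjacent, and any tree decomposition puts a clique entirely inside one bag — forcing width ≥ 2. Therefore the treewidth is 2.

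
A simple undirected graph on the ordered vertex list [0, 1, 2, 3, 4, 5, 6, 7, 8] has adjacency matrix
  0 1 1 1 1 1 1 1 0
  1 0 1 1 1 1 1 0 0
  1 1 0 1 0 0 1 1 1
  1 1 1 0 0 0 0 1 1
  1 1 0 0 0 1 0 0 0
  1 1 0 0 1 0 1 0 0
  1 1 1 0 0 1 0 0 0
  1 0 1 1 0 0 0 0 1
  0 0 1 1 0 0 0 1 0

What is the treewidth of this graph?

A width-3 tree decomposition is:
Bags: B1 = {0, 1, 2, 3}  B2 = {0, 1, 2, 6}  B3 = {0, 1, 5, 6}  B4 = {0, 2, 3, 7}  B5 = {2, 3, 7, 8}  B6 = {0, 1, 4, 5}
Tree: B1–B2, B2–B3, B1–B4, B4–B5, B3–B6
Every bag has size at most 4, so the width is 4 − 1 = 3 and tw(G) ≤ 3. For the lower bound, the 4 vertices {0, 1, 2, 3} are pairwise adjacent, and any tree decomposition puts a clique entirely inside one bag — forcing width ≥ 3. Hence tw(G) = 3 exactly.

3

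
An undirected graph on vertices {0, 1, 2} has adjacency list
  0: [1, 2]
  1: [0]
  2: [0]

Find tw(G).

A width-1 tree decomposition is:
Bags: B1 = {0, 1}  B2 = {0, 2}
Tree: B1–B2
The largest bag has 2 vertices, giving width 1; this decomposition certifies tw(G) ≤ 1. Since G has at least one edge (e.g. 0–1), it is not an edgeless graph, so tw(G) ≥ 1. Hence tw(G) = 1 exactly.

1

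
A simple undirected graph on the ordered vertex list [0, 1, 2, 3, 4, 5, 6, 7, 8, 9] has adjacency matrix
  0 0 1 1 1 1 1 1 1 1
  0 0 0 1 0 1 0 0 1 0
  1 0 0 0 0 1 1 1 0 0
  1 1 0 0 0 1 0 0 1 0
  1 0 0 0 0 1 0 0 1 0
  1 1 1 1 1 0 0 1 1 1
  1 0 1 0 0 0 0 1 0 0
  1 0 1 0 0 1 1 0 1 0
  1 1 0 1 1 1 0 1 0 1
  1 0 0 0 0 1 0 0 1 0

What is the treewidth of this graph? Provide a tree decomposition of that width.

Every bag has size at most 4, so the width is 4 − 1 = 3 and tw(G) ≤ 3. On the other hand G contains the 4-clique {0, 5, 8, 9}. A clique must lie in a single bag of any decomposition, so no decomposition can have width below 3. The upper and lower bounds meet at 3, so that is the treewidth.

Treewidth 3.
Bags: B1 = {0, 3, 5, 8}  B2 = {0, 5, 7, 8}  B3 = {0, 5, 8, 9}  B4 = {0, 4, 5, 8}  B5 = {1, 3, 5, 8}  B6 = {0, 2, 5, 7}  B7 = {0, 2, 6, 7}
Tree: B1–B2, B1–B3, B1–B4, B1–B5, B2–B6, B6–B7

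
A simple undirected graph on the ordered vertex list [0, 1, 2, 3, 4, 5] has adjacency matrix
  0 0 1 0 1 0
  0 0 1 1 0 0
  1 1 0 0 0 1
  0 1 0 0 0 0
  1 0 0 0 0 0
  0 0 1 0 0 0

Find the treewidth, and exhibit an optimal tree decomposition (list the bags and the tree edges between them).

Treewidth 1.
One such decomposition:
Bags: B1 = {1, 2}  B2 = {2, 5}  B3 = {1, 3}  B4 = {0, 2}  B5 = {0, 4}
Tree: B1–B2, B1–B3, B1–B4, B4–B5

The largest bag has 2 vertices, giving width 1; this decomposition certifies tw(G) ≤ 1. Since G has at least one edge (e.g. 2–1), it is not an edgeless graph, so tw(G) ≥ 1. Hence tw(G) = 1 exactly.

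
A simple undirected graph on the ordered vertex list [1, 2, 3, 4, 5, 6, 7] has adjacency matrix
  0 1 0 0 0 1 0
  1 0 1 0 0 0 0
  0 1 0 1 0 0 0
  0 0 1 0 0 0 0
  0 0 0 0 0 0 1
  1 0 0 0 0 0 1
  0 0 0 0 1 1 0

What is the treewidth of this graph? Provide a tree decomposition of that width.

The largest bag has 2 vertices, giving width 1; this decomposition certifies tw(G) ≤ 1. Since G has at least one edge (e.g. 5–7), it is not an edgeless graph, so tw(G) ≥ 1. Therefore the treewidth is 1.

Treewidth 1.
Bags: B1 = {5, 7}  B2 = {6, 7}  B3 = {1, 6}  B4 = {1, 2}  B5 = {2, 3}  B6 = {3, 4}
Tree: B1–B2, B2–B3, B3–B4, B4–B5, B5–B6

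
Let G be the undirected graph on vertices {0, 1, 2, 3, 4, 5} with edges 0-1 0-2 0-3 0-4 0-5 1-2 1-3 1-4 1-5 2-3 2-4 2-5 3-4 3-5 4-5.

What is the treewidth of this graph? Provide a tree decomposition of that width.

Treewidth 5.
Bags: B1 = {0, 1, 2, 3, 4, 5}
Tree: (single bag)

A single bag containing all 6 vertices is trivially a valid decomposition of width 5. On the other hand G contains the 6-clique {0, 1, 2, 3, 4, 5}. A clique must lie in a single bag of any decomposition, so no decomposition can have width below 5. Therefore the treewidth is 5.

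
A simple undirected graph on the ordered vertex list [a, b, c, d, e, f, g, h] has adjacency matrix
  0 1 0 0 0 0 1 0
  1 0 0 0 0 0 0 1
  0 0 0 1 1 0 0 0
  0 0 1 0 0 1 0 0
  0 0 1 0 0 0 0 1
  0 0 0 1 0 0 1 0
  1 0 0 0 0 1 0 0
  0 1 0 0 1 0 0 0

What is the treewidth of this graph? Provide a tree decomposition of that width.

Treewidth 2.
Bags: B1 = {d, f, g}  B2 = {a, d, g}  B3 = {a, b, d}  B4 = {b, d, h}  B5 = {d, e, h}  B6 = {c, d, e}
Tree: B1–B2, B2–B3, B3–B4, B4–B5, B5–B6

The largest bag has 3 vertices, giving width 2; this decomposition certifies tw(G) ≤ 2. For the lower bound, G contains the cycle d–f–g–a–b–h–e–c–d, so G is not a forest; only forests have treewidth ≤ 1, hence tw(G) ≥ 2. Hence tw(G) = 2 exactly.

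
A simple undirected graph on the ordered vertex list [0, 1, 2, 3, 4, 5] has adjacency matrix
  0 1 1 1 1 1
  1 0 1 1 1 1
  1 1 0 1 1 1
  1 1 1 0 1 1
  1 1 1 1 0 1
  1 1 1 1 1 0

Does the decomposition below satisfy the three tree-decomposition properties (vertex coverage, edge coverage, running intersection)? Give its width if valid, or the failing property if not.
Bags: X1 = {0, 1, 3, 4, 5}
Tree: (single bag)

A tree decomposition must satisfy three properties: every vertex lies in some bag; for every edge, both endpoints lie together in some bag; and for every vertex, the bags containing it form a connected subtree. Here vertex 2 appears in no bag, so the decomposition is invalid.

No — vertex 2 appears in no bag.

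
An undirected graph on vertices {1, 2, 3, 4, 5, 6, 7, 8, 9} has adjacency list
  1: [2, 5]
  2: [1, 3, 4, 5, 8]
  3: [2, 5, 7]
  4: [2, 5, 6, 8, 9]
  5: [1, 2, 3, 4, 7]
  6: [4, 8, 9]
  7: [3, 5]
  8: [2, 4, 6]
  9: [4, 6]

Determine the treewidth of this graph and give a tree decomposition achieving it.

Every bag has size at most 3, so the width is 3 − 1 = 2 and tw(G) ≤ 2. On the other hand G contains the 3-clique {4, 6, 9}. A clique must lie in a single bag of any decomposition, so no decomposition can have width below 2. Therefore the treewidth is 2.

Treewidth 2.
One such decomposition:
Bags: B1 = {2, 4, 5}  B2 = {1, 2, 5}  B3 = {2, 3, 5}  B4 = {2, 4, 8}  B5 = {4, 6, 8}  B6 = {4, 6, 9}  B7 = {3, 5, 7}
Tree: B1–B2, B2–B3, B1–B4, B4–B5, B5–B6, B3–B7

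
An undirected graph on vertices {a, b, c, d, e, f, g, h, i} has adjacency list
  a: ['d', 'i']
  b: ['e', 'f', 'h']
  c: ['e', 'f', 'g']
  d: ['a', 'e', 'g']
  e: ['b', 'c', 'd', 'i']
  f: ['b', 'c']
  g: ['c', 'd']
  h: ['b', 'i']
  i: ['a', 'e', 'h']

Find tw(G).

A width-3 tree decomposition is:
Bags: B1 = {a, b, h, i}  B2 = {a, b, e, i}  B3 = {a, b, d, e}  B4 = {b, d, e, f}  B5 = {c, d, e, f}  B6 = {c, d, f, g}
Tree: B1–B2, B2–B3, B3–B4, B4–B5, B5–B6
Every bag has size at most 4, so the width is 4 − 1 = 3 and tw(G) ≤ 3. For the lower bound: the 4 vertex sets {a,h,i}, {b}, {e}, {c,d,f,g} are disjoint, each induces a connected subgraph, and every pair is joined by at least one edge of G. Contracting each set to a single vertex therefore yields K_{4} as a minor, and since treewidth is minor-monotone, tw(G) ≥ tw(K_{4}) = 3. Hence tw(G) = 3 exactly.

3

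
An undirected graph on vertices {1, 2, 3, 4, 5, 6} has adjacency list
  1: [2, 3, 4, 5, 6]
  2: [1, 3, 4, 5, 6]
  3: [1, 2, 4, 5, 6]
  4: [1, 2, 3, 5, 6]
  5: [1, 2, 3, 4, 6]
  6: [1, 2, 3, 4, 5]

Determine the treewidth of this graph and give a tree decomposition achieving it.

Treewidth 5.
One optimal decomposition is:
Bags: B1 = {1, 2, 3, 4, 5, 6}
Tree: (single bag)

A single bag containing all 6 vertices is trivially a valid decomposition of width 5. On the other hand G contains the 6-clique {1, 2, 3, 4, 5, 6}. A clique must lie in a single bag of any decomposition, so no decomposition can have width below 5. Hence tw(G) = 5 exactly.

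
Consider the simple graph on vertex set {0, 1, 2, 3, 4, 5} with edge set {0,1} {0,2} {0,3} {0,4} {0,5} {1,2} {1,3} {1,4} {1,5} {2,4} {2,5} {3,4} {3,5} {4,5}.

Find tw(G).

A width-4 tree decomposition is:
Bags: B1 = {0, 1, 2, 4, 5}  B2 = {0, 1, 3, 4, 5}
Tree: B1–B2
The largest bag has 5 vertices, giving width 4; this decomposition certifies tw(G) ≤ 4. For the lower bound, the 5 vertices {0, 1, 2, 4, 5} are pairwise adjacent, and any tree decomposition puts a clique entirely inside one bag — forcing width ≥ 4. Therefore the treewidth is 4.

4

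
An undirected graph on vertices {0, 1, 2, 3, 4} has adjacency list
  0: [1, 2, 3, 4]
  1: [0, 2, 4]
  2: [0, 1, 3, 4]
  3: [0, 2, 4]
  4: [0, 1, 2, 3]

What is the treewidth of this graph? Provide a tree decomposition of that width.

Every bag has size at most 4, so the width is 4 − 1 = 3 and tw(G) ≤ 3. On the other hand G contains the 4-clique {0, 1, 2, 4}. A clique must lie in a single bag of any decomposition, so no decomposition can have width below 3. Hence tw(G) = 3 exactly.

Treewidth 3.
One optimal decomposition is:
Bags: B1 = {0, 1, 2, 4}  B2 = {0, 2, 3, 4}
Tree: B1–B2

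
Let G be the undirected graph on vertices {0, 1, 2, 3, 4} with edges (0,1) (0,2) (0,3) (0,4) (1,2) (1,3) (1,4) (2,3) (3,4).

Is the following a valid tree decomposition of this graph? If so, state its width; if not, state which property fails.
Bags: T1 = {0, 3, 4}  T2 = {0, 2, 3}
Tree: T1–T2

A tree decomposition must satisfy three properties: every vertex lies in some bag; for every edge, both endpoints lie together in some bag; and for every vertex, the bags containing it form a connected subtree. Here vertex 1 appears in no bag, so the decomposition is invalid.

No — vertex 1 appears in no bag.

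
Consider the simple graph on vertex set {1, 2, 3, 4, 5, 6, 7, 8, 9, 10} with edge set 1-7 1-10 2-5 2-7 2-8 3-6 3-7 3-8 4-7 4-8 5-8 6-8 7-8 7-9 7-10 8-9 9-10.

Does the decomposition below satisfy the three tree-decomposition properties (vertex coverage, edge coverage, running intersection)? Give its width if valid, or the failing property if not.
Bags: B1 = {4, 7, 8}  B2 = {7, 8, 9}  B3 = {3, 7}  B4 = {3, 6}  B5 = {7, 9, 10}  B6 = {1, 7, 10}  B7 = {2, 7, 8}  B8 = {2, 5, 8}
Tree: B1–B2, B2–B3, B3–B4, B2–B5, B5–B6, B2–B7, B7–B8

No — edge (8,3) lies in no bag.

A tree decomposition must satisfy three properties: every vertex lies in some bag; for every edge, both endpoints lie together in some bag; and for every vertex, the bags containing it form a connected subtree. Here edge (8,3) lies in no bag, so the decomposition is invalid.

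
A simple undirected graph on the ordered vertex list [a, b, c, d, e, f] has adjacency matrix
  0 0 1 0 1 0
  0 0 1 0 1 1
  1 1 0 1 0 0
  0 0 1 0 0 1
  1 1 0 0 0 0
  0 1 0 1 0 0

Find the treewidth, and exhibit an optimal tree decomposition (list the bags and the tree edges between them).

The largest bag has 3 vertices, giving width 2; this decomposition certifies tw(G) ≤ 2. The edges e–a–c–b–e form a cycle, so G is not a tree and its treewidth is at least 2. Combining the bounds, tw(G) = 2.

Treewidth 2.
Bags: B1 = {a, b, e}  B2 = {a, b, c}  B3 = {b, c, f}  B4 = {c, d, f}
Tree: B1–B2, B2–B3, B3–B4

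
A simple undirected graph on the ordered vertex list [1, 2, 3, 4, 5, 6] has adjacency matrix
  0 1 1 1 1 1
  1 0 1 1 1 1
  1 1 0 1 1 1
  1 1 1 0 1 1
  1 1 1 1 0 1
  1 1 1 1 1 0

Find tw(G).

A width-5 tree decomposition is:
Bags: B1 = {1, 2, 3, 4, 5, 6}
Tree: (single bag)
With just one bag of size 6, the width is 6 − 1 = 5, so tw(G) ≤ 5. On the other hand G contains the 6-clique {1, 2, 3, 4, 5, 6}. A clique must lie in a single bag of any decomposition, so no decomposition can have width below 5. Therefore the treewidth is 5.

5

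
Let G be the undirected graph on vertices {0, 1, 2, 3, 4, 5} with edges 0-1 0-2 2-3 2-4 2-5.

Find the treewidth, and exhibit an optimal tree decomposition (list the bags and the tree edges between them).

Treewidth 1.
One such decomposition:
Bags: B1 = {0, 2}  B2 = {2, 4}  B3 = {2, 5}  B4 = {0, 1}  B5 = {2, 3}
Tree: B1–B2, B1–B3, B1–B4, B3–B5

The largest bag has 2 vertices, giving width 1; this decomposition certifies tw(G) ≤ 1. G has an edge, so its treewidth is at least 1. The upper and lower bounds meet at 1, so that is the treewidth.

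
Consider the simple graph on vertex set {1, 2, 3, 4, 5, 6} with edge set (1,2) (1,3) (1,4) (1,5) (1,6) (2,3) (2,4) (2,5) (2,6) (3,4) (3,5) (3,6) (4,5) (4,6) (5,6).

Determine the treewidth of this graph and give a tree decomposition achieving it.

Treewidth 5.
One such decomposition:
Bags: B1 = {1, 2, 3, 4, 5, 6}
Tree: (single bag)

A single bag containing all 6 vertices is trivially a valid decomposition of width 5. Conversely, {1, 2, 3, 4, 5, 6} is a clique of size 6, and the vertices of any clique must share a bag in every tree decomposition; so some bag has ≥ 6 vertices and tw(G) ≥ 5. Combining the bounds, tw(G) = 5.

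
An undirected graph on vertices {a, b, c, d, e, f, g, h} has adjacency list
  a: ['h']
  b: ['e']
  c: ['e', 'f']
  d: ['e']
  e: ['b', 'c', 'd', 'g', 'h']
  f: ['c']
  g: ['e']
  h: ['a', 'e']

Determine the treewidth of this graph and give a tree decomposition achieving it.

Treewidth 1.
Bags: B1 = {a, h}  B2 = {e, h}  B3 = {d, e}  B4 = {b, e}  B5 = {c, e}  B6 = {c, f}  B7 = {e, g}
Tree: B1–B2, B2–B3, B3–B4, B2–B5, B5–B6, B4–B7

Each bag holds 2 vertices, so the decomposition has width 1, which upper-bounds the treewidth. Any graph with an edge has treewidth ≥ 1, and G has the edge h–a. Hence tw(G) = 1 exactly.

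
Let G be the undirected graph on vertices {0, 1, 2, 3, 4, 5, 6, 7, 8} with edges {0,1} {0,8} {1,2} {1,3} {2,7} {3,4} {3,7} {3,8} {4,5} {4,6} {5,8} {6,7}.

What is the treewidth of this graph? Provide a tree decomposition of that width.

Every bag has size at most 4, so the width is 4 − 1 = 3 and tw(G) ≤ 3. For the lower bound: the 4 vertex sets {2,6,7}, {4}, {3}, {0,1,5,8} are disjoint, each induces a connected subgraph, and every pair is joined by at least one edge of G. Contracting each set to a single vertex therefore yields K_{4} as a minor, and since treewidth is minor-monotone, tw(G) ≥ tw(K_{4}) = 3. Therefore the treewidth is 3.

Treewidth 3.
Bags: B1 = {2, 4, 6, 7}  B2 = {2, 3, 4, 7}  B3 = {1, 2, 3, 4}  B4 = {1, 3, 4, 5}  B5 = {1, 3, 5, 8}  B6 = {0, 1, 5, 8}
Tree: B1–B2, B2–B3, B3–B4, B4–B5, B5–B6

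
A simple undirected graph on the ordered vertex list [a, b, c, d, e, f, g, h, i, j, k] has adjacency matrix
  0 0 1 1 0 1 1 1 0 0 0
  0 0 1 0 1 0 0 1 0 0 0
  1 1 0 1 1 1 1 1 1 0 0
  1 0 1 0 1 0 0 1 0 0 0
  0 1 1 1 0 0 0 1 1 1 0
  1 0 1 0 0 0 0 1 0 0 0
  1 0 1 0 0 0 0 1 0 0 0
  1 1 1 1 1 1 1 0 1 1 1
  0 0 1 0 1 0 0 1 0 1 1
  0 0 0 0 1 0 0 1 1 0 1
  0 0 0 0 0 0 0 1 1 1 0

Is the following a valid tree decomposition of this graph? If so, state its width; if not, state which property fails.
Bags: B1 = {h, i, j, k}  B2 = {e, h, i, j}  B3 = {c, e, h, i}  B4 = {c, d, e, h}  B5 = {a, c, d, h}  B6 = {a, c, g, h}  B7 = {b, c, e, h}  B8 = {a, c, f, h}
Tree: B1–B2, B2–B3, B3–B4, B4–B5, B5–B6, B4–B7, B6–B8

Yes; width 3.

Vertex coverage: the bags together contain {a, b, c, d, e, f, g, h, i, j, k}, the full vertex set. Edge coverage: each edge of G has both endpoints in at least one bag. Running intersection: for every vertex, the bags containing it form a connected subtree. All three properties hold, so this is a valid tree decomposition of width max|bag| − 1 = 3, and hence tw(G) ≤ 3.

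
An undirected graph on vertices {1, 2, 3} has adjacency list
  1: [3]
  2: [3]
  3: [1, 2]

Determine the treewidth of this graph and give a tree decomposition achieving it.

Every bag has size at most 2, so the width is 2 − 1 = 1 and tw(G) ≤ 1. G has an edge, so its treewidth is at least 1. Hence tw(G) = 1 exactly.

Treewidth 1.
One such decomposition:
Bags: B1 = {2, 3}  B2 = {1, 3}
Tree: B1–B2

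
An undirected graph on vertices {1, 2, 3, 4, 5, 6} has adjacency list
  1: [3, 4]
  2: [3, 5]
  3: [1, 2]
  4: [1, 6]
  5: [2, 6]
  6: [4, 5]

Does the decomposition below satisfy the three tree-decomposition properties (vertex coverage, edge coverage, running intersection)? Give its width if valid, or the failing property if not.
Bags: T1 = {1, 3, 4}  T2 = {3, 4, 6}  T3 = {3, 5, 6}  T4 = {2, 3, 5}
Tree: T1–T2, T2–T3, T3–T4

Vertex coverage: the bags together contain {1, 2, 3, 4, 5, 6}, the full vertex set. Edge coverage: each edge of G has both endpoints in at least one bag. Running intersection: for every vertex, the bags containing it form a connected subtree. All three properties hold, so this is a valid tree decomposition of width max|bag| − 1 = 2, and hence tw(G) ≤ 2.

Yes; width 2.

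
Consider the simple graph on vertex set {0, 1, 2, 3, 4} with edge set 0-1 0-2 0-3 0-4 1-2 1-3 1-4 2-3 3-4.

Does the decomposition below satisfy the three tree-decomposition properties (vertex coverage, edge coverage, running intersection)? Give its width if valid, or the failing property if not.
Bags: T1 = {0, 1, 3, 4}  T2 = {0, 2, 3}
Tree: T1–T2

A tree decomposition must satisfy three properties: every vertex lies in some bag; for every edge, both endpoints lie together in some bag; and for every vertex, the bags containing it form a connected subtree. Here edge (1,2) lies in no bag, so the decomposition is invalid.

No — edge (1,2) lies in no bag.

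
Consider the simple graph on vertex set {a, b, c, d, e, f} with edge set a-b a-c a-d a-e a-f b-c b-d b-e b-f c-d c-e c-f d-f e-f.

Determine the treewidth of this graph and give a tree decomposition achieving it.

Treewidth 4.
Bags: B1 = {a, b, c, e, f}  B2 = {a, b, c, d, f}
Tree: B1–B2

Each bag holds 5 vertices, so the decomposition has width 4, which upper-bounds the treewidth. For the lower bound, the 5 vertices {a, b, c, d, f} are pairwise adjacent, and any tree decomposition puts a clique entirely inside one bag — forcing width ≥ 4. Combining the bounds, tw(G) = 4.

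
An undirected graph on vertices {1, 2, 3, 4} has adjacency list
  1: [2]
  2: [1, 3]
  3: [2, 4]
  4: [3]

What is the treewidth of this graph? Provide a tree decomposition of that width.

Treewidth 1.
One optimal decomposition is:
Bags: B1 = {1, 2}  B2 = {2, 3}  B3 = {3, 4}
Tree: B1–B2, B2–B3

The largest bag has 2 vertices, giving width 1; this decomposition certifies tw(G) ≤ 1. Any graph with an edge has treewidth ≥ 1, and G has the edge 2–1. The upper and lower bounds meet at 1, so that is the treewidth.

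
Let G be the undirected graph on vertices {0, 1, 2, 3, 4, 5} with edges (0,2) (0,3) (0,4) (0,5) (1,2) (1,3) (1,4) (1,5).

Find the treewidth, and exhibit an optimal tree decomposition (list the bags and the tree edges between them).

Treewidth 2.
One such decomposition:
Bags: B1 = {0, 1, 2}  B2 = {0, 1, 3}  B3 = {0, 1, 4}  B4 = {0, 1, 5}
Tree: B1–B2, B2–B3, B3–B4

Every bag has size at most 3, so the width is 3 − 1 = 2 and tw(G) ≤ 2. For the lower bound, G contains the cycle 2–0–3–1–2, so G is not a forest; only forests have treewidth ≤ 1, hence tw(G) ≥ 2. Hence tw(G) = 2 exactly.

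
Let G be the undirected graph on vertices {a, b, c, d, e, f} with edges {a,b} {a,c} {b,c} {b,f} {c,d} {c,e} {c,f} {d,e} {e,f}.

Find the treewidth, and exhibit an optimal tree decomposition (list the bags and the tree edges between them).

Each bag holds 3 vertices, so the decomposition has width 2, which upper-bounds the treewidth. On the other hand G contains the 3-clique {c, d, e}. A clique must lie in a single bag of any decomposition, so no decomposition can have width below 2. The upper and lower bounds meet at 2, so that is the treewidth.

Treewidth 2.
One such decomposition:
Bags: B1 = {a, b, c}  B2 = {b, c, f}  B3 = {c, e, f}  B4 = {c, d, e}
Tree: B1–B2, B2–B3, B3–B4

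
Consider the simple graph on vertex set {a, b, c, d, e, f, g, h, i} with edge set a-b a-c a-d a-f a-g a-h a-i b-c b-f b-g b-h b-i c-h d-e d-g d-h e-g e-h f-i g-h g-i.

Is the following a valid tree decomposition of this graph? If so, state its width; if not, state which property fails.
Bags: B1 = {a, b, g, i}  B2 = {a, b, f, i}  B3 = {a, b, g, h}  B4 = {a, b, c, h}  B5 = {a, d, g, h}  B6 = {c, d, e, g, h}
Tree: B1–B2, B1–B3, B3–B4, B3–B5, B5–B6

No — bags containing vertex c are not connected in the tree.

A tree decomposition must satisfy three properties: every vertex lies in some bag; for every edge, both endpoints lie together in some bag; and for every vertex, the bags containing it form a connected subtree. Here bags containing vertex c are not connected in the tree, so the decomposition is invalid.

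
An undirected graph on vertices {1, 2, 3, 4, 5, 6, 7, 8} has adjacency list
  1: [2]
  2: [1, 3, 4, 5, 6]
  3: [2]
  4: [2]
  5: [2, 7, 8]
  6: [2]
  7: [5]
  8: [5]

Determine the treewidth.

A width-1 tree decomposition is:
Bags: B1 = {5, 8}  B2 = {2, 5}  B3 = {5, 7}  B4 = {2, 6}  B5 = {2, 3}  B6 = {1, 2}  B7 = {2, 4}
Tree: B1–B2, B2–B3, B2–B4, B2–B5, B2–B6, B5–B7
Each bag holds 2 vertices, so the decomposition has width 1, which upper-bounds the treewidth. Any graph with an edge has treewidth ≥ 1, and G has the edge 5–8. Therefore the treewidth is 1.

1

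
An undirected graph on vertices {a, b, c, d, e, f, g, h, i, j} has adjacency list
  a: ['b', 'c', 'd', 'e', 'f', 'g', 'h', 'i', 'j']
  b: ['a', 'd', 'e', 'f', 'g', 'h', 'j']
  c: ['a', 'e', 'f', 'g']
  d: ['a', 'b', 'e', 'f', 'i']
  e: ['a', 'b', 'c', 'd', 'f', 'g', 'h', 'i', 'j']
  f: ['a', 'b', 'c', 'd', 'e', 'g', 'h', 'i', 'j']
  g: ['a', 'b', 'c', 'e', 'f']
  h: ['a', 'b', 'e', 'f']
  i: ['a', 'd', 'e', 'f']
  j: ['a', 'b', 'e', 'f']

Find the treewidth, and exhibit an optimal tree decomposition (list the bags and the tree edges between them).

Treewidth 4.
Bags: B1 = {a, b, e, f, h}  B2 = {a, b, e, f, g}  B3 = {a, c, e, f, g}  B4 = {a, b, e, f, j}  B5 = {a, b, d, e, f}  B6 = {a, d, e, f, i}
Tree: B1–B2, B2–B3, B1–B4, B2–B5, B5–B6

Every bag has size at most 5, so the width is 5 − 1 = 4 and tw(G) ≤ 4. For the lower bound, the 5 vertices {a, c, e, f, g} are pairwise adjacent, and any tree decomposition puts a clique entirely inside one bag — forcing width ≥ 4. Therefore the treewidth is 4.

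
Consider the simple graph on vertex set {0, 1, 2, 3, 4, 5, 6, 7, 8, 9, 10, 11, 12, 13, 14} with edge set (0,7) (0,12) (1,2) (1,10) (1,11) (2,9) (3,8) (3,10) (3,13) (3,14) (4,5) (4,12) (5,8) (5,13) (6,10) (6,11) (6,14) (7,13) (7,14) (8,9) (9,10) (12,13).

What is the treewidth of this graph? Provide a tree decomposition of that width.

Each bag holds 4 vertices, so the decomposition has width 3, which upper-bounds the treewidth. For the lower bound: the 4 vertex sets {1,2,11}, {6}, {10}, {3,8,9,14} are disjoint, each induces a connected subgraph, and every pair is joined by at least one edge of G. Contracting each set to a single vertex therefore yields K_{4} as a minor, and since treewidth is minor-monotone, tw(G) ≥ tw(K_{4}) = 3. Hence tw(G) = 3 exactly.

Treewidth 3.
One optimal decomposition is:
Bags: B1 = {1, 2, 6, 11}  B2 = {1, 2, 6, 10}  B3 = {2, 6, 9, 10}  B4 = {6, 9, 10, 14}  B5 = {3, 9, 10, 14}  B6 = {3, 8, 9, 14}  B7 = {3, 7, 8, 14}  B8 = {3, 7, 8, 13}  B9 = {5, 7, 8, 13}  B10 = {0, 5, 7, 13}  B11 = {0, 5, 12, 13}  B12 = {0, 4, 5, 12}
Tree: B1–B2, B2–B3, B3–B4, B4–B5, B5–B6, B6–B7, B7–B8, B8–B9, B9–B10, B10–B11, B11–B12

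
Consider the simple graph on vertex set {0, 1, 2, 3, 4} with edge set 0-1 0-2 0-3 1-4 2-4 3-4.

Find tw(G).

2

A width-2 tree decomposition is:
Bags: B1 = {0, 3, 4}  B2 = {0, 1, 4}  B3 = {0, 2, 4}
Tree: B1–B2, B2–B3
Each bag holds 3 vertices, so the decomposition has width 2, which upper-bounds the treewidth. The edges 3–4–1–0–3 form a cycle, so G is not a tree and its treewidth is at least 2. Combining the bounds, tw(G) = 2.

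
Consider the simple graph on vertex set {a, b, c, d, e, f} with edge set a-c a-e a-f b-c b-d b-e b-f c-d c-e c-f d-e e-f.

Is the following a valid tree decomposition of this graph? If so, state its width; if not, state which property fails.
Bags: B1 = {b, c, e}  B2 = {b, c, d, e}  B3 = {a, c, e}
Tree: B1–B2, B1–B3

A tree decomposition must satisfy three properties: every vertex lies in some bag; for every edge, both endpoints lie together in some bag; and for every vertex, the bags containing it form a connected subtree. Here vertex f appears in no bag, so the decomposition is invalid.

No — vertex f appears in no bag.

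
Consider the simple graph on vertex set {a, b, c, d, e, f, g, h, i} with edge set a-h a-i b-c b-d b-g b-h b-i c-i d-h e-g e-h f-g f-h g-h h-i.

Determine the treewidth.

2

A width-2 tree decomposition is:
Bags: B1 = {a, h, i}  B2 = {b, h, i}  B3 = {b, c, i}  B4 = {b, g, h}  B5 = {e, g, h}  B6 = {f, g, h}  B7 = {b, d, h}
Tree: B1–B2, B2–B3, B2–B4, B4–B5, B5–B6, B2–B7
The largest bag has 3 vertices, giving width 2; this decomposition certifies tw(G) ≤ 2. On the other hand G contains the 3-clique {b, d, h}. A clique must lie in a single bag of any decomposition, so no decomposition can have width below 2. Therefore the treewidth is 2.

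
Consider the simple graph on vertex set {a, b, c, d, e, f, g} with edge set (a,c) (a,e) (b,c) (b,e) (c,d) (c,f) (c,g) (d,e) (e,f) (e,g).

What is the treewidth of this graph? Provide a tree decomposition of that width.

Treewidth 2.
One such decomposition:
Bags: B1 = {c, e, f}  B2 = {a, c, e}  B3 = {b, c, e}  B4 = {c, e, g}  B5 = {c, d, e}
Tree: B1–B2, B2–B3, B3–B4, B4–B5

Every bag has size at most 3, so the width is 3 − 1 = 2 and tw(G) ≤ 2. The edges c–f–e–a–c form a cycle, so G is not a tree and its treewidth is at least 2. Therefore the treewidth is 2.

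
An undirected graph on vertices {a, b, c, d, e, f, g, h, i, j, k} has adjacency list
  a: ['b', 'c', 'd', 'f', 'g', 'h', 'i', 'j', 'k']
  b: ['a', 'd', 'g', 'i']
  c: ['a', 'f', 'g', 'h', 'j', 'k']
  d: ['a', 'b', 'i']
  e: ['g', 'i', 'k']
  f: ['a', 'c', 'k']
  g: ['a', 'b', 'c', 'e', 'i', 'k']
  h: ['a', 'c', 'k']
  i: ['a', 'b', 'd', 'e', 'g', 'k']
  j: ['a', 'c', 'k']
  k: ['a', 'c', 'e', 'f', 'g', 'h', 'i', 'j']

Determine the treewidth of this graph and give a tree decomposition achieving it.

Treewidth 3.
One such decomposition:
Bags: B1 = {a, g, i, k}  B2 = {a, b, g, i}  B3 = {a, c, g, k}  B4 = {a, c, j, k}  B5 = {a, c, h, k}  B6 = {e, g, i, k}  B7 = {a, b, d, i}  B8 = {a, c, f, k}
Tree: B1–B2, B1–B3, B3–B4, B3–B5, B1–B6, B2–B7, B5–B8

Each bag holds 4 vertices, so the decomposition has width 3, which upper-bounds the treewidth. Conversely, {e, g, i, k} is a clique of size 4, and the vertices of any clique must share a bag in every tree decomposition; so some bag has ≥ 4 vertices and tw(G) ≥ 3. The upper and lower bounds meet at 3, so that is the treewidth.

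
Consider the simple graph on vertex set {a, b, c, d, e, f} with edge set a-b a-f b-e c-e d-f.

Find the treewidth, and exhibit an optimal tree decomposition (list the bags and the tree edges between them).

Treewidth 1.
Bags: B1 = {d, f}  B2 = {a, f}  B3 = {a, b}  B4 = {b, e}  B5 = {c, e}
Tree: B1–B2, B2–B3, B3–B4, B4–B5

Every bag has size at most 2, so the width is 2 − 1 = 1 and tw(G) ≤ 1. G has an edge, so its treewidth is at least 1. The upper and lower bounds meet at 1, so that is the treewidth.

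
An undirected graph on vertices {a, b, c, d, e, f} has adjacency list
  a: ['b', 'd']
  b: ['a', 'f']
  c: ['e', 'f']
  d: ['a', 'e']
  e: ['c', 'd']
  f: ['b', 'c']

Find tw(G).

2

A width-2 tree decomposition is:
Bags: B1 = {c, d, e}  B2 = {a, c, d}  B3 = {a, b, c}  B4 = {b, c, f}
Tree: B1–B2, B2–B3, B3–B4
Each bag holds 3 vertices, so the decomposition has width 2, which upper-bounds the treewidth. The edges c–e–d–a–b–f–c form a cycle, so G is not a tree and its treewidth is at least 2. The upper and lower bounds meet at 2, so that is the treewidth.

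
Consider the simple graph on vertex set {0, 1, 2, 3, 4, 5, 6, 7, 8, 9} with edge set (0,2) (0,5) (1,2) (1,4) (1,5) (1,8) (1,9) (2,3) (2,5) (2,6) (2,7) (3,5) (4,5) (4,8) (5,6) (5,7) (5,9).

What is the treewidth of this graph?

2

A width-2 tree decomposition is:
Bags: B1 = {2, 3, 5}  B2 = {1, 2, 5}  B3 = {1, 4, 5}  B4 = {2, 5, 6}  B5 = {1, 4, 8}  B6 = {1, 5, 9}  B7 = {0, 2, 5}  B8 = {2, 5, 7}
Tree: B1–B2, B2–B3, B2–B4, B3–B5, B2–B6, B4–B7, B7–B8
The largest bag has 3 vertices, giving width 2; this decomposition certifies tw(G) ≤ 2. Conversely, {1, 4, 8} is a clique of size 3, and the vertices of any clique must share a bag in every tree decomposition; so some bag has ≥ 3 vertices and tw(G) ≥ 2. The upper and lower bounds meet at 2, so that is the treewidth.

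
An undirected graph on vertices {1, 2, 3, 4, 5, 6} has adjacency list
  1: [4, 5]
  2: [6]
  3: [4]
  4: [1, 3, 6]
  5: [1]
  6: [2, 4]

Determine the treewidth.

A width-1 tree decomposition is:
Bags: B1 = {3, 4}  B2 = {1, 4}  B3 = {4, 6}  B4 = {2, 6}  B5 = {1, 5}
Tree: B1–B2, B2–B3, B3–B4, B2–B5
Every bag has size at most 2, so the width is 2 − 1 = 1 and tw(G) ≤ 1. G has an edge, so its treewidth is at least 1. The upper and lower bounds meet at 1, so that is the treewidth.

1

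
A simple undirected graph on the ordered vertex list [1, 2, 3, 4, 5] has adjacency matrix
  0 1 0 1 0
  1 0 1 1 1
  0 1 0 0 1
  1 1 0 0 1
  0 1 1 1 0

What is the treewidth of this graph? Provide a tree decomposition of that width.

Treewidth 2.
Bags: B1 = {2, 3, 5}  B2 = {2, 4, 5}  B3 = {1, 2, 4}
Tree: B1–B2, B2–B3

The largest bag has 3 vertices, giving width 2; this decomposition certifies tw(G) ≤ 2. On the other hand G contains the 3-clique {2, 3, 5}. A clique must lie in a single bag of any decomposition, so no decomposition can have width below 2. Hence tw(G) = 2 exactly.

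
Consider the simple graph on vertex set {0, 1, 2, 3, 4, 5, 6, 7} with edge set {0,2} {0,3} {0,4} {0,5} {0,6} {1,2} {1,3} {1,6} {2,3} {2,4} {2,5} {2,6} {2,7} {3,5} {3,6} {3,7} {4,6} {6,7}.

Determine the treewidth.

A width-3 tree decomposition is:
Bags: B1 = {0, 2, 3, 5}  B2 = {0, 2, 3, 6}  B3 = {1, 2, 3, 6}  B4 = {0, 2, 4, 6}  B5 = {2, 3, 6, 7}
Tree: B1–B2, B2–B3, B2–B4, B2–B5
Each bag holds 4 vertices, so the decomposition has width 3, which upper-bounds the treewidth. For the lower bound, the 4 vertices {0, 2, 3, 5} are pairwise adjacent, and any tree decomposition puts a clique entirely inside one bag — forcing width ≥ 3. Combining the bounds, tw(G) = 3.

3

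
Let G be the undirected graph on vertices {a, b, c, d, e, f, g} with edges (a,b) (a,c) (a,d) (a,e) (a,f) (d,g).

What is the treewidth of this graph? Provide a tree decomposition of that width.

Treewidth 1.
One such decomposition:
Bags: B1 = {a, c}  B2 = {a, e}  B3 = {a, b}  B4 = {a, f}  B5 = {a, d}  B6 = {d, g}
Tree: B1–B2, B2–B3, B1–B4, B1–B5, B5–B6

The largest bag has 2 vertices, giving width 1; this decomposition certifies tw(G) ≤ 1. Any graph with an edge has treewidth ≥ 1, and G has the edge c–a. Hence tw(G) = 1 exactly.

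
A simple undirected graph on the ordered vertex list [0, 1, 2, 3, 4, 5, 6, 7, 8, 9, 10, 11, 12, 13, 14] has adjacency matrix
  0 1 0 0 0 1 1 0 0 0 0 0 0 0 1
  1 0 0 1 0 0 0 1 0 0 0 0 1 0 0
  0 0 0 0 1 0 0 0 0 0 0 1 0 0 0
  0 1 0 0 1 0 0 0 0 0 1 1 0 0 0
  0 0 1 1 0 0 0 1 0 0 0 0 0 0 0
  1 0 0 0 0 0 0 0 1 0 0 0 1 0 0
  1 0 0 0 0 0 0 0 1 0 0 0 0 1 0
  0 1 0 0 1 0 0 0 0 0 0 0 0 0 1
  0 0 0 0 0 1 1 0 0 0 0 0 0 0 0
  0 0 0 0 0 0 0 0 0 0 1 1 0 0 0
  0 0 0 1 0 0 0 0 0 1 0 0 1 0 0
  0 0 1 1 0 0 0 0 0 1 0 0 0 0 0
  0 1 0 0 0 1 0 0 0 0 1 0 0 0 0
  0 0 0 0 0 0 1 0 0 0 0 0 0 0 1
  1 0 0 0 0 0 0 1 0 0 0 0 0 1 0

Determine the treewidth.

A width-3 tree decomposition is:
Bags: B1 = {6, 8, 13, 14}  B2 = {0, 6, 8, 14}  B3 = {0, 5, 8, 14}  B4 = {0, 5, 7, 14}  B5 = {0, 1, 5, 7}  B6 = {1, 5, 7, 12}  B7 = {1, 4, 7, 12}  B8 = {1, 3, 4, 12}  B9 = {3, 4, 10, 12}  B10 = {2, 3, 4, 10}  B11 = {2, 3, 10, 11}  B12 = {2, 9, 10, 11}
Tree: B1–B2, B2–B3, B3–B4, B4–B5, B5–B6, B6–B7, B7–B8, B8–B9, B9–B10, B10–B11, B11–B12
The largest bag has 4 vertices, giving width 3; this decomposition certifies tw(G) ≤ 3. For the lower bound: the 4 vertex sets {6,8,13}, {14}, {0}, {1,5,7,12} are disjoint, each induces a connected subgraph, and every pair is joined by at least one edge of G. Contracting each set to a single vertex therefore yields K_{4} as a minor, and since treewidth is minor-monotone, tw(G) ≥ tw(K_{4}) = 3. Hence tw(G) = 3 exactly.

3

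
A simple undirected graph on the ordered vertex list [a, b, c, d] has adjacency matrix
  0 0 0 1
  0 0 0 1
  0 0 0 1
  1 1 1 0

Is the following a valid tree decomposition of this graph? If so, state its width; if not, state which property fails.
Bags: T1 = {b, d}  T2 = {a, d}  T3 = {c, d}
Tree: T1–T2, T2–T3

Yes; width 1.

Vertex coverage: the bags together contain {a, b, c, d}, the full vertex set. Edge coverage: each edge of G has both endpoints in at least one bag. Running intersection: for every vertex, the bags containing it form a connected subtree. All three properties hold, so this is a valid tree decomposition of width max|bag| − 1 = 1, and hence tw(G) ≤ 1.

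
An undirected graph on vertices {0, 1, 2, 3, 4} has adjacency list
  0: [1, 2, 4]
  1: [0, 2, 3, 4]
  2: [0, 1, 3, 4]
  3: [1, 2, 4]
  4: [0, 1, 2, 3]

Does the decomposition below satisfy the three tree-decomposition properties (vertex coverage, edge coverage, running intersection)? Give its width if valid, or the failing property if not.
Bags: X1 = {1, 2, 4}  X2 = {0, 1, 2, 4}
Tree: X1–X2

No — vertex 3 appears in no bag.

A tree decomposition must satisfy three properties: every vertex lies in some bag; for every edge, both endpoints lie together in some bag; and for every vertex, the bags containing it form a connected subtree. Here vertex 3 appears in no bag, so the decomposition is invalid.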